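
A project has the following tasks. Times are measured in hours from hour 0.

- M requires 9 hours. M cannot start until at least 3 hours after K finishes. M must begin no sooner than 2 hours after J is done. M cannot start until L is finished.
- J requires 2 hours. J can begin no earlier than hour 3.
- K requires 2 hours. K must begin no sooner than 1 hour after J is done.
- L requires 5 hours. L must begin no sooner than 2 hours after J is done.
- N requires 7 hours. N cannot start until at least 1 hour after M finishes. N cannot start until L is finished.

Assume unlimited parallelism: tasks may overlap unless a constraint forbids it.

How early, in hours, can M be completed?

J cannot begin until its own release at hour 3. It runs from hour 3 to 3 + 2 = hour 5.
L waits on J (finishes hour 5, plus 2-hour gap → hour 7), so it starts at hour 7 and finishes at 7 + 5 = hour 12.
K waits on J (finishes hour 5, plus 1-hour gap → hour 6), so it starts at hour 6 and finishes at 6 + 2 = hour 8.
For M: K (finishes hour 8, plus 3-hour gap → hour 11); J (finishes hour 5, plus 2-hour gap → hour 7); L (finishes hour 12). Taking the maximum gives a start of hour 12, and it finishes at 12 + 9 = hour 21.

21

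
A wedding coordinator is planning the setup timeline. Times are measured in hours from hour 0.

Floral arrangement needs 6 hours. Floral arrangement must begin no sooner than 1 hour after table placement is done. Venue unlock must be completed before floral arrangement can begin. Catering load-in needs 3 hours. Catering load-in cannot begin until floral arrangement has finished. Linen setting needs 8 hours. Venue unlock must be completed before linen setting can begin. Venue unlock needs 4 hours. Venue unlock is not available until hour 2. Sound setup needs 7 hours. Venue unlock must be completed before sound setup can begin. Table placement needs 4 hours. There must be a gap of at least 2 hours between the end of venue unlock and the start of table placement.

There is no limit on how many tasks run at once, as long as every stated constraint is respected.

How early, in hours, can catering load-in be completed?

22

Venue unlock cannot begin until its own release at hour 2. It runs from hour 2 to 2 + 4 = hour 6.
After venue unlock (finishes hour 6, plus 2-hour gap → hour 8), table placement can start at hour 8 and finishes at hour 12.
Floral arrangement has to wait for table placement (finishes hour 12, plus 1-hour gap → hour 13); venue unlock (finishes hour 6). The latest of these is hour 13, so floral arrangement runs hour 13 to 13 + 6 = hour 19.
Catering load-in waits on floral arrangement (finishes hour 19), so it starts at hour 19 and finishes at 19 + 3 = hour 22.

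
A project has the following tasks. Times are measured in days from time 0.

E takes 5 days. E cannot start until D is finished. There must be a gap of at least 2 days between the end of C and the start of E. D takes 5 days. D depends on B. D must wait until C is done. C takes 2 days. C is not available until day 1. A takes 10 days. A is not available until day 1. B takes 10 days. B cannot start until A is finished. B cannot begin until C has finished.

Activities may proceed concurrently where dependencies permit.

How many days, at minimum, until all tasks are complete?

31

After its own release at day 1, C can start at day 1 and finishes at day 3.
A waits on its own release at day 1, so it starts at day 1 and finishes at 1 + 10 = day 11.
B needs all of A (finishes day 11); C (finishes day 3). That puts its earliest start at day 11; it finishes at 11 + 10 = day 21.
D cannot start until B (finishes day 21); C (finishes day 3). The controlling bound is day 21, so D finishes at 21 + 5 = day 26.
For E: D (finishes day 26); C (finishes day 3, plus 2-day gap → day 5). Taking the maximum gives a start of day 26, and it finishes at 26 + 5 = day 31.
All tasks are finished once the last one completes. Finish times: A at 11, B at 21, C at 3, D at 26, E at 31. The latest is day 31.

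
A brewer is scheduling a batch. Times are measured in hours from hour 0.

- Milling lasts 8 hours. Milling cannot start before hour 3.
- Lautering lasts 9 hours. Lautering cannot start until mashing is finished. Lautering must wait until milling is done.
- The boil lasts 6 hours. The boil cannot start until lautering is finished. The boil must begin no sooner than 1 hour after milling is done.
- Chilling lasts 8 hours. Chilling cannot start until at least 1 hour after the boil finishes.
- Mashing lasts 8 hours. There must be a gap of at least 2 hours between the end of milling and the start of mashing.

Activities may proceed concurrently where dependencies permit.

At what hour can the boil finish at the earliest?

After its own release at hour 3, milling can start at hour 3 and finishes at hour 11.
After milling (finishes hour 11, plus 2-hour gap → hour 13), mashing can start at hour 13 and finishes at hour 21.
Lautering needs all of mashing (finishes hour 21); milling (finishes hour 11). That puts its earliest start at hour 21; it finishes at 21 + 9 = hour 30.
The boil needs all of lautering (finishes hour 30); milling (finishes hour 11, plus 1-hour gap → hour 12). That puts its earliest start at hour 30; it finishes at 30 + 6 = hour 36.

36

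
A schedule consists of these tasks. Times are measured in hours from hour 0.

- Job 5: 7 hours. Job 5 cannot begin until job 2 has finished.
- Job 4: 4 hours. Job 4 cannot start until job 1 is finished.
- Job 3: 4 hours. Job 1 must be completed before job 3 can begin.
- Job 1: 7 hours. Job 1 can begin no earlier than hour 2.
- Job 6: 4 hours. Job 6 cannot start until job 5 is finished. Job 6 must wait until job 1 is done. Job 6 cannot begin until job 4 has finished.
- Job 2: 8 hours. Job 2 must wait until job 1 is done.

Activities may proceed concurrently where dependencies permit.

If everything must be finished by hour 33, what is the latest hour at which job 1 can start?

Job 6 must finish by hour 33; it takes 4 hours, so it must start by 33 − 4 = hour 29.
Job 5 has to be done before job 6 (must start by hour 29). That means finishing by hour 29, i.e. starting by 29 − 7 = hour 22.
Job 2 must finish before job 5 (must start by hour 22). With an 8-hour duration, job 2 must start by 22 − 8 = hour 14.
To finish by hour 33, job 3 (duration 4) must start no later than hour 29.
Job 4 feeds into job 6 (must start by hour 29); so job 4 must finish by hour 29 and therefore start by hour 25.
Job 1 must finish in time for job 2 (must start by hour 14); job 3 (must start by hour 29); job 4 (must start by hour 25); job 6 (must start by hour 29). The tightest is hour 14, so job 1 must start by 14 − 7 = hour 7.

7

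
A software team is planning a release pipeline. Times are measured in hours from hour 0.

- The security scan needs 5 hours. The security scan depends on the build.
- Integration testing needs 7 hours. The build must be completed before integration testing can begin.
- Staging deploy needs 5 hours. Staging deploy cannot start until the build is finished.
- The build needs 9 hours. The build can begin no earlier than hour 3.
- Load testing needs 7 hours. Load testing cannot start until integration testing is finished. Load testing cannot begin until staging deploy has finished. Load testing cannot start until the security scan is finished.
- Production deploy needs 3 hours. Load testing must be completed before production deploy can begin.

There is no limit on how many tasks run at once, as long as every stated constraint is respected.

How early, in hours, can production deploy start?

After its own release at hour 3, the build can start at hour 3 and finishes at hour 12.
After the build (finishes hour 12), staging deploy can start at hour 12 and finishes at hour 17.
After the build (finishes hour 12), the security scan can start at hour 12 and finishes at hour 17.
Integration testing waits on the build (finishes hour 12), so it starts at hour 12 and finishes at 12 + 7 = hour 19.
For load testing: integration testing (finishes hour 19); staging deploy (finishes hour 17); the security scan (finishes hour 17). Taking the maximum gives a start of hour 19, and it finishes at 19 + 7 = hour 26.
Production deploy waits on load testing (finishes hour 26), so the earliest it can start is hour 26.

26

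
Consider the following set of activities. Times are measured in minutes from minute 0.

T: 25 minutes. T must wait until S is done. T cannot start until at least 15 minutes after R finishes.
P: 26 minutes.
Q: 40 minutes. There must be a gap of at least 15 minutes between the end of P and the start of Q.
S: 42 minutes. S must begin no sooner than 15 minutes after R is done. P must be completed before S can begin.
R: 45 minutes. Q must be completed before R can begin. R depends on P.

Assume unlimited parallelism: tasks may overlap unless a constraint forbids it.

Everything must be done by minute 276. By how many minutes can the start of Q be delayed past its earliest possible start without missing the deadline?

P has no prerequisites, so it starts at minute 0 and finishes at minute 26.
After P (finishes minute 26, plus 15-minute gap → minute 41), Q can start at minute 41 and finishes at minute 81.

Working backward from the deadline:
T has no dependents, so it just needs to finish by minute 276. Starting by 276 − 25 = minute 251 achieves that.
Since T (must start by minute 251) depends on it, S must finish by minute 251. Backing off its 42-minute duration gives a latest start of minute 209.
For R: S (must start by minute 209, minus 15-minute gap → minute 194); T (must start by minute 251, minus 15-minute gap → minute 236). The most restrictive is minute 194; with a 45-minute duration, R must start by minute 149.
Since R (must start by minute 149) depends on it, Q must finish by minute 149. Backing off its 40-minute duration gives a latest start of minute 109.
So Q can start as early as minute 41 and as late as minute 109, giving 109 − 41 = 68 minutes of slack.

68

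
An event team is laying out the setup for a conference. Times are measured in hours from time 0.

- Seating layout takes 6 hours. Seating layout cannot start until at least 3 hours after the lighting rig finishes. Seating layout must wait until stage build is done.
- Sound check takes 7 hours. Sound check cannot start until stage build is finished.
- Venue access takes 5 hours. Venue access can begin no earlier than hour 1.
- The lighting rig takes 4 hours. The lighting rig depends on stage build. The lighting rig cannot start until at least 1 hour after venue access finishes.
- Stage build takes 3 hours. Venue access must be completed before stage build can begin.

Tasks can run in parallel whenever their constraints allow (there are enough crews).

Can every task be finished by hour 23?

Yes

After its own release at hour 1, venue access can start at hour 1 and finishes at hour 6.
After venue access (finishes hour 6), stage build can start at hour 6 and finishes at hour 9.
After stage build (finishes hour 9), sound check can start at hour 9 and finishes at hour 16.
The lighting rig has to wait for stage build (finishes hour 9); venue access (finishes hour 6, plus 1-hour gap → hour 7). The latest of these is hour 9, so the lighting rig runs hour 9 to 9 + 4 = hour 13.
For seating layout: the lighting rig (finishes hour 13, plus 3-hour gap → hour 16); stage build (finishes hour 9). Taking the maximum gives a start of hour 16, and it finishes at 16 + 6 = hour 22.
Every task is finished by hour 22, which is no later than the deadline of 23, so the schedule is feasible.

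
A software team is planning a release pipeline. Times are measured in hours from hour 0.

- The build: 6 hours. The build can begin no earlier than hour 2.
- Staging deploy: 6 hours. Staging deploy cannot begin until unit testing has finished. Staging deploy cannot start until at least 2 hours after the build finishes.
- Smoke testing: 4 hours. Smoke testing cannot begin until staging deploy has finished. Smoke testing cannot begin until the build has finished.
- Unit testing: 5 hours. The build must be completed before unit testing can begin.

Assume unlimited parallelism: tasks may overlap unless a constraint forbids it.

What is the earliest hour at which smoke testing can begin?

After its own release at hour 2, the build can start at hour 2 and finishes at hour 8.
Unit testing waits on the build (finishes hour 8), so it starts at hour 8 and finishes at 8 + 5 = hour 13.
Staging deploy needs all of unit testing (finishes hour 13); the build (finishes hour 8, plus 2-hour gap → hour 10). That puts its earliest start at hour 13; it finishes at 13 + 6 = hour 19.
Smoke testing waits on staging deploy (finishes hour 19); the build (finishes hour 8). The latest of these is hour 19, which is the earliest smoke testing can start.

19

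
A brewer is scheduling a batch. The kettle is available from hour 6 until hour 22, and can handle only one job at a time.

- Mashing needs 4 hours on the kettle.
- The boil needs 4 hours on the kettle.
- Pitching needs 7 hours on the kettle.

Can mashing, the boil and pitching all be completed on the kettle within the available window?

Yes

The kettle window is 22 − 6 = 16 hours.
Running back to back, the jobs need 4 + 4 + 7 = 15 hours on the kettle.
Since 15 ≤ 16, they fit within the window.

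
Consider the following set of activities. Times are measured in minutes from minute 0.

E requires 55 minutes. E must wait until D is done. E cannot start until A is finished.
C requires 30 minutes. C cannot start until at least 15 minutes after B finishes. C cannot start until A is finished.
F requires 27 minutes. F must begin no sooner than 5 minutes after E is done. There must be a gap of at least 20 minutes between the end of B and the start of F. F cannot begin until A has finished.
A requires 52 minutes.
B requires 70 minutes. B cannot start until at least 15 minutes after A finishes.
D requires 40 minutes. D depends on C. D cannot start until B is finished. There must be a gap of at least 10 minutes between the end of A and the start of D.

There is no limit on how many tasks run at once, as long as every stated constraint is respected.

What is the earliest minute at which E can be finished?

A can start immediately at minute 0; it finishes at minute 52.
B cannot begin until A (finishes minute 52, plus 15-minute gap → minute 67). It runs from minute 67 to 67 + 70 = minute 137.
C cannot start until B (finishes minute 137, plus 15-minute gap → minute 152); A (finishes minute 52). The controlling bound is minute 152, so C finishes at 152 + 30 = minute 182.
D cannot start until C (finishes minute 182); B (finishes minute 137); A (finishes minute 52, plus 10-minute gap → minute 62). The controlling bound is minute 182, so D finishes at 182 + 40 = minute 222.
For E: D (finishes minute 222); A (finishes minute 52). Taking the maximum gives a start of minute 222, and it finishes at 222 + 55 = minute 277.

277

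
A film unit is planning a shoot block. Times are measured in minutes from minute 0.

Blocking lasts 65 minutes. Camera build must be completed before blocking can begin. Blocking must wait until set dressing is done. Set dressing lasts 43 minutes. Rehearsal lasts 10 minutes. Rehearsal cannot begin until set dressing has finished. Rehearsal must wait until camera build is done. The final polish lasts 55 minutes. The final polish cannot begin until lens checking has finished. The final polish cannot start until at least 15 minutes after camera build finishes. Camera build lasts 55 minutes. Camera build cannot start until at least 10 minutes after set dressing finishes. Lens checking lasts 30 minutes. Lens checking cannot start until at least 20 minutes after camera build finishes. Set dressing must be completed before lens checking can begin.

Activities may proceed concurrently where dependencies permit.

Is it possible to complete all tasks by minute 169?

Set dressing can start immediately at minute 0; it finishes at minute 43.
Camera build cannot begin until set dressing (finishes minute 43, plus 10-minute gap → minute 53). It runs from minute 53 to 53 + 55 = minute 108.
Rehearsal has to wait for set dressing (finishes minute 43); camera build (finishes minute 108). The latest of these is minute 108, so rehearsal runs minute 108 to 108 + 10 = minute 118.
Blocking cannot start until camera build (finishes minute 108); set dressing (finishes minute 43). The controlling bound is minute 108, so blocking finishes at 108 + 65 = minute 173.
Lens checking needs all of camera build (finishes minute 108, plus 20-minute gap → minute 128); set dressing (finishes minute 43). That puts its earliest start at minute 128; it finishes at 128 + 30 = minute 158.
The final polish needs all of lens checking (finishes minute 158); camera build (finishes minute 108, plus 15-minute gap → minute 123). That puts its earliest start at minute 158; it finishes at 158 + 55 = minute 213.
The earliest everything can be done is minute 213, which is after the deadline of 169, so it is not possible.

No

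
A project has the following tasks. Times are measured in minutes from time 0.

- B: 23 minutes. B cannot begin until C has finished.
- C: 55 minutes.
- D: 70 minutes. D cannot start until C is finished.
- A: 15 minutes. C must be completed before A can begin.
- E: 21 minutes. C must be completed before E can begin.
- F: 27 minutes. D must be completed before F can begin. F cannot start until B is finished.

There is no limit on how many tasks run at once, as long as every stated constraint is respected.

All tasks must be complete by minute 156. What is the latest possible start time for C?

A must finish by minute 156; it takes 15 minutes, so it must start by 156 − 15 = minute 141.
F must finish by minute 156; it takes 27 minutes, so it must start by 156 − 27 = minute 129.
B has to be done before F (must start by minute 129). That means finishing by minute 129, i.e. starting by 129 − 23 = minute 106.
D has to be done before F (must start by minute 129). That means finishing by minute 129, i.e. starting by 129 − 70 = minute 59.
Nothing follows E; the deadline of minute 156 is its only limit. It must start by 156 − 21 = minute 135.
C feeds A (must start by minute 141); B (must start by minute 106); D (must start by minute 59); E (must start by minute 135). Taking the minimum, C must finish by minute 59 and start by 59 − 55 = minute 4.

4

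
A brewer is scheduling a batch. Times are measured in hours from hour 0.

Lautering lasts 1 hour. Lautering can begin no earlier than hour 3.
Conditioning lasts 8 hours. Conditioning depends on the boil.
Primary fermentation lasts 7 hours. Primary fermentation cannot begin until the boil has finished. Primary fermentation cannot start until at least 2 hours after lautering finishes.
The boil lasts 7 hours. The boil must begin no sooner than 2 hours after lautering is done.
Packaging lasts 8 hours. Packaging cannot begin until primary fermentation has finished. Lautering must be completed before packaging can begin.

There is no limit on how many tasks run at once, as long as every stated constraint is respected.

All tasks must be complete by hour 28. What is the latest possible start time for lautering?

Packaging has no dependents, so it just needs to finish by hour 28. Starting by 28 − 8 = hour 20 achieves that.
Since packaging (must start by hour 20) depends on it, primary fermentation must finish by hour 20. Backing off its 7-hour duration gives a latest start of hour 13.
Nothing follows conditioning; the deadline of hour 28 is its only limit. It must start by 28 − 8 = hour 20.
The boil feeds primary fermentation (must start by hour 13); conditioning (must start by hour 20). Taking the minimum, the boil must finish by hour 13 and start by 13 − 7 = hour 6.
Lautering has several dependents: the boil (must start by hour 6, minus 2-hour gap → hour 4); primary fermentation (must start by hour 13, minus 2-hour gap → hour 11); packaging (must start by hour 20). The earliest of those limits is hour 4, so lautering must start by 4 − 1 = hour 3.

3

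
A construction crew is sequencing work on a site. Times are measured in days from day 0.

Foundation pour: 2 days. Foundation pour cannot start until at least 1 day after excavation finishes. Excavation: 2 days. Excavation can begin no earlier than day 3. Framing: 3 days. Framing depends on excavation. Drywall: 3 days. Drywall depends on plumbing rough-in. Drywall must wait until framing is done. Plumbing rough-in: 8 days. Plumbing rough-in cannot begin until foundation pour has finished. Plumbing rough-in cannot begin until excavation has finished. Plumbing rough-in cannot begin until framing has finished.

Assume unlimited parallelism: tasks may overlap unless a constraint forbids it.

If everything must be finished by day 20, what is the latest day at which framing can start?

Nothing follows drywall; the deadline of day 20 is its only limit. It must start by 20 − 3 = day 17.
Plumbing rough-in feeds into drywall (must start by day 17); so plumbing rough-in must finish by day 17 and therefore start by day 9.
Framing has several dependents: plumbing rough-in (must start by day 9); drywall (must start by day 17). The earliest of those limits is day 9, so framing must start by 9 − 3 = day 6.

6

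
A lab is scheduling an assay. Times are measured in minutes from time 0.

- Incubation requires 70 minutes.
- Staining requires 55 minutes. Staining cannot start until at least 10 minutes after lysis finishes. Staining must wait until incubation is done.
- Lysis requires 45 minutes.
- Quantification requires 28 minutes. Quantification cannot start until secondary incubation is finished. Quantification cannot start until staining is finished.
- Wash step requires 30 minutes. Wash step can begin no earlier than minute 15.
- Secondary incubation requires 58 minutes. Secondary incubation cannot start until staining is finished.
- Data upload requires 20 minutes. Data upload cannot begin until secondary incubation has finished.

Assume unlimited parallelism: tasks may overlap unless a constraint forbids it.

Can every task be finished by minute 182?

No

Wash step cannot begin until its own release at minute 15. It runs from minute 15 to 15 + 30 = minute 45.
Incubation has no prerequisites, so it starts at minute 0 and finishes at minute 70.
Nothing blocks lysis, so it runs from minute 0 to minute 45.
Staining cannot start until lysis (finishes minute 45, plus 10-minute gap → minute 55); incubation (finishes minute 70). The controlling bound is minute 70, so staining finishes at 70 + 55 = minute 125.
After staining (finishes minute 125), secondary incubation can start at minute 125 and finishes at minute 183.
Data upload waits on secondary incubation (finishes minute 183), so it starts at minute 183 and finishes at 183 + 20 = minute 203.
For quantification: secondary incubation (finishes minute 183); staining (finishes minute 125). Taking the maximum gives a start of minute 183, and it finishes at 183 + 28 = minute 211.
The earliest everything can be done is minute 211, which is after the deadline of 182, so it is not possible.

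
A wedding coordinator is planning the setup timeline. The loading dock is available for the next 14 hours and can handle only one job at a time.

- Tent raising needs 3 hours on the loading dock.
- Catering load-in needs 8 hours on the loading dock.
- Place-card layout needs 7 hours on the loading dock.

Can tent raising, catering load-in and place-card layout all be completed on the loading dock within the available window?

Running back to back, the jobs need 3 + 8 + 7 = 18 hours on the loading dock.
Since 18 > 14, they cannot all fit.

No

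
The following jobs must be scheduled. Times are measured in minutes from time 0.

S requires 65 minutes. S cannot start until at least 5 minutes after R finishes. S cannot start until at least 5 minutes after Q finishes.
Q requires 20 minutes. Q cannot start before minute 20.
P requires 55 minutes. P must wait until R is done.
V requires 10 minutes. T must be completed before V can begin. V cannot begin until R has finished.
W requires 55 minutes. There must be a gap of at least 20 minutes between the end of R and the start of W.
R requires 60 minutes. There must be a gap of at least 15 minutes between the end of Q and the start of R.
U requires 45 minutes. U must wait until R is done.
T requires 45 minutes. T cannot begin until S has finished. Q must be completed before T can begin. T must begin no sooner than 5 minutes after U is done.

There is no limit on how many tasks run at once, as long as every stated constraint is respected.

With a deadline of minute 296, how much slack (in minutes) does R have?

56

After its own release at minute 20, Q can start at minute 20 and finishes at minute 40.
After Q (finishes minute 40, plus 15-minute gap → minute 55), R can start at minute 55 and finishes at minute 115.

Working backward from the deadline:
To finish by minute 296, P (duration 55) must start no later than minute 241.
Nothing follows V; the deadline of minute 296 is its only limit. It must start by 296 − 10 = minute 286.
T feeds into V (must start by minute 286); so T must finish by minute 286 and therefore start by minute 241.
S feeds into T (must start by minute 241); so S must finish by minute 241 and therefore start by minute 176.
U must finish before T (must start by minute 241, minus 5-minute gap → minute 236). With a 45-minute duration, U must start by 236 − 45 = minute 191.
W has no dependents, so it just needs to finish by minute 296. Starting by 296 − 55 = minute 241 achieves that.
R feeds P (must start by minute 241); S (must start by minute 176, minus 5-minute gap → minute 171); U (must start by minute 191); V (must start by minute 286); W (must start by minute 241, minus 20-minute gap → minute 221). Taking the minimum, R must finish by minute 171 and start by 171 − 60 = minute 111.
So R can start as early as minute 55 and as late as minute 111, giving 111 − 55 = 56 minutes of slack.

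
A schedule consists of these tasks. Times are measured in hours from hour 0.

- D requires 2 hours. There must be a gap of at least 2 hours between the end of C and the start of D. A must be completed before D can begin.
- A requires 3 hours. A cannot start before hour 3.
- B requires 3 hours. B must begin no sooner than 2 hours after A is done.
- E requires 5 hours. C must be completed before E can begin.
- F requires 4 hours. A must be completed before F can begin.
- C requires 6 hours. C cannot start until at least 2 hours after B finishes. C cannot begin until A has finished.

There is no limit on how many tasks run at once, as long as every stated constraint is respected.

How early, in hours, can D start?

21

A waits on its own release at hour 3, so it starts at hour 3 and finishes at 3 + 3 = hour 6.
B cannot begin until A (finishes hour 6, plus 2-hour gap → hour 8). It runs from hour 8 to 8 + 3 = hour 11.
For C: B (finishes hour 11, plus 2-hour gap → hour 13); A (finishes hour 6). Taking the maximum gives a start of hour 13, and it finishes at 13 + 6 = hour 19.
D waits on C (finishes hour 19, plus 2-hour gap → hour 21); A (finishes hour 6). The latest of these is hour 21, which is the earliest D can start.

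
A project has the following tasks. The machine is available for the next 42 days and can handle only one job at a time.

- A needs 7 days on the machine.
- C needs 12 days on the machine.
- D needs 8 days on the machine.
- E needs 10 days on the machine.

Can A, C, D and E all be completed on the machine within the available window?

Running back to back, the jobs need 7 + 12 + 8 + 10 = 37 days on the machine.
Since 37 ≤ 42, they fit within the window.

Yes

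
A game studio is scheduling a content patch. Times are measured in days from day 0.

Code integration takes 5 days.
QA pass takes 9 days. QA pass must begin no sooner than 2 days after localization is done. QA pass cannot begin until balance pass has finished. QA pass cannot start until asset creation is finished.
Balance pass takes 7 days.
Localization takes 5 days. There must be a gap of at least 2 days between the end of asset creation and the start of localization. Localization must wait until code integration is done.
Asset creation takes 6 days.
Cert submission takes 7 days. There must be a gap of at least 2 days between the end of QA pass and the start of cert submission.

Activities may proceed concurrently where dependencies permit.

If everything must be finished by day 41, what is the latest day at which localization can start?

To finish by day 41, cert submission (duration 7) must start no later than day 34.
QA pass must finish before cert submission (must start by day 34, minus 2-day gap → day 32). With a 9-day duration, QA pass must start by 32 − 9 = day 23.
Since QA pass (must start by day 23, minus 2-day gap → day 21) depends on it, localization must finish by day 21. Backing off its 5-day duration gives a latest start of day 16.

16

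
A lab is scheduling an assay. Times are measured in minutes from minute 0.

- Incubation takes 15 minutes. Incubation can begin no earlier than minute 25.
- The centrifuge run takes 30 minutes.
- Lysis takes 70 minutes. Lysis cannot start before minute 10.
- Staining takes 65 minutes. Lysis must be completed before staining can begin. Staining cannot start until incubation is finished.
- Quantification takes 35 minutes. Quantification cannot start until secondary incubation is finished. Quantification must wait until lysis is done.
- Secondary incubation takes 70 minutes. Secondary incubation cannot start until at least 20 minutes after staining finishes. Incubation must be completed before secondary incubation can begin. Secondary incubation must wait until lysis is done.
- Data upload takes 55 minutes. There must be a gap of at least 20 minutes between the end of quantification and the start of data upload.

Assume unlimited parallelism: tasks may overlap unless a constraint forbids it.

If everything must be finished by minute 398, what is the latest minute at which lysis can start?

63

Data upload must finish by minute 398; it takes 55 minutes, so it must start by 398 − 55 = minute 343.
Quantification feeds into data upload (must start by minute 343, minus 20-minute gap → minute 323); so quantification must finish by minute 323 and therefore start by minute 288.
Secondary incubation must finish before quantification (must start by minute 288). With a 70-minute duration, secondary incubation must start by 288 − 70 = minute 218.
Since secondary incubation (must start by minute 218, minus 20-minute gap → minute 198) depends on it, staining must finish by minute 198. Backing off its 65-minute duration gives a latest start of minute 133.
For lysis: staining (must start by minute 133); secondary incubation (must start by minute 218); quantification (must start by minute 288). The most restrictive is minute 133; with a 70-minute duration, lysis must start by minute 63.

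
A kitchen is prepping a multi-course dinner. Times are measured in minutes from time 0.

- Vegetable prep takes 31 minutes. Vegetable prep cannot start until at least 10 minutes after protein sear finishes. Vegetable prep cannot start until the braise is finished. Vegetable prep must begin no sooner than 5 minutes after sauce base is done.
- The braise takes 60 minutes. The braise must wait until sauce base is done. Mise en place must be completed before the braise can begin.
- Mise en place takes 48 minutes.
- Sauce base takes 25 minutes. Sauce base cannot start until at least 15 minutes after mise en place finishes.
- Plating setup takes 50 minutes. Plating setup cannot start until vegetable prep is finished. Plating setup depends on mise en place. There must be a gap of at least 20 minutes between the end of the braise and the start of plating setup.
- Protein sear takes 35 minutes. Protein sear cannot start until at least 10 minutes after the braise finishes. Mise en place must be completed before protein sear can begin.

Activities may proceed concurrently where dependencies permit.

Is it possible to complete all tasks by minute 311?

Nothing blocks mise en place, so it runs from minute 0 to minute 48.
After mise en place (finishes minute 48, plus 15-minute gap → minute 63), sauce base can start at minute 63 and finishes at minute 88.
The braise cannot start until sauce base (finishes minute 88); mise en place (finishes minute 48). The controlling bound is minute 88, so the braise finishes at 88 + 60 = minute 148.
Protein sear cannot start until the braise (finishes minute 148, plus 10-minute gap → minute 158); mise en place (finishes minute 48). The controlling bound is minute 158, so protein sear finishes at 158 + 35 = minute 193.
Vegetable prep cannot start until protein sear (finishes minute 193, plus 10-minute gap → minute 203); the braise (finishes minute 148); sauce base (finishes minute 88, plus 5-minute gap → minute 93). The controlling bound is minute 203, so vegetable prep finishes at 203 + 31 = minute 234.
Plating setup cannot start until vegetable prep (finishes minute 234); mise en place (finishes minute 48); the braise (finishes minute 148, plus 20-minute gap → minute 168). The controlling bound is minute 234, so plating setup finishes at 234 + 50 = minute 284.
Every task is finished by minute 284, which is no later than the deadline of 311, so the schedule is feasible.

Yes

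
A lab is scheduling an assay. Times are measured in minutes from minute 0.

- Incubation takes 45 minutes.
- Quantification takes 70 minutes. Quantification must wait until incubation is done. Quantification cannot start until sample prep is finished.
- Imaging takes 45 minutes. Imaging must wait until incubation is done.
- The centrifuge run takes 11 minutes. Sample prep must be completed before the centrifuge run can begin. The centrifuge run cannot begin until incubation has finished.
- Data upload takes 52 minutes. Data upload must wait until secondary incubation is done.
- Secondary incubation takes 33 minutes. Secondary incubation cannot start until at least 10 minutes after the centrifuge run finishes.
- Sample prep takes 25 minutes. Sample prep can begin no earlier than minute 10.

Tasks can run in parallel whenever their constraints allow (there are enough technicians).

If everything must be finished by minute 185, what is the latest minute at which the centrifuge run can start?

Data upload has no dependents, so it just needs to finish by minute 185. Starting by 185 − 52 = minute 133 achieves that.
Secondary incubation must finish before data upload (must start by minute 133). With a 33-minute duration, secondary incubation must start by 133 − 33 = minute 100.
The centrifuge run feeds into secondary incubation (must start by minute 100, minus 10-minute gap → minute 90); so the centrifuge run must finish by minute 90 and therefore start by minute 79.

79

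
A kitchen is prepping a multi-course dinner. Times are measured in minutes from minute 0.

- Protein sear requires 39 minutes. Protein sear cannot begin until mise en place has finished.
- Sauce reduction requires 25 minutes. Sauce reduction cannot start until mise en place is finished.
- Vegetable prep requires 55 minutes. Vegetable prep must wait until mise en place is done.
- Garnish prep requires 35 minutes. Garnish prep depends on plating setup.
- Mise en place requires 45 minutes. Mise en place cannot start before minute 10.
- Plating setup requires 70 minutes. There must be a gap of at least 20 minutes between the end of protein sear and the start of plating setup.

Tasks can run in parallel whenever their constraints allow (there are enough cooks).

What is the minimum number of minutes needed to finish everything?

219

Mise en place cannot begin until its own release at minute 10. It runs from minute 10 to 10 + 45 = minute 55.
Sauce reduction cannot begin until mise en place (finishes minute 55). It runs from minute 55 to 55 + 25 = minute 80.
After mise en place (finishes minute 55), vegetable prep can start at minute 55 and finishes at minute 110.
After mise en place (finishes minute 55), protein sear can start at minute 55 and finishes at minute 94.
After protein sear (finishes minute 94, plus 20-minute gap → minute 114), plating setup can start at minute 114 and finishes at minute 184.
After plating setup (finishes minute 184), garnish prep can start at minute 184 and finishes at minute 219.
All tasks are finished once the last one completes. Finish times: Mise en place at 55, Protein sear at 94, Vegetable prep at 110, Sauce reduction at 80, Plating setup at 184, Garnish prep at 219. The latest is minute 219.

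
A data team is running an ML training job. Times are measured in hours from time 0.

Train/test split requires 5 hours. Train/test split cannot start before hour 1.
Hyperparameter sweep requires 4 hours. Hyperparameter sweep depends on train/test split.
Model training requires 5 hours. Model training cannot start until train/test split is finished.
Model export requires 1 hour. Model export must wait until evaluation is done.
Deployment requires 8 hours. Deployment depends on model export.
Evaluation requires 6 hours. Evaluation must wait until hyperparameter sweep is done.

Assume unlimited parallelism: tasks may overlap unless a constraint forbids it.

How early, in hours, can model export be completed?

17

Train/test split cannot begin until its own release at hour 1. It runs from hour 1 to 1 + 5 = hour 6.
Hyperparameter sweep waits on train/test split (finishes hour 6), so it starts at hour 6 and finishes at 6 + 4 = hour 10.
Evaluation cannot begin until hyperparameter sweep (finishes hour 10). It runs from hour 10 to 10 + 6 = hour 16.
After evaluation (finishes hour 16), model export can start at hour 16 and finishes at hour 17.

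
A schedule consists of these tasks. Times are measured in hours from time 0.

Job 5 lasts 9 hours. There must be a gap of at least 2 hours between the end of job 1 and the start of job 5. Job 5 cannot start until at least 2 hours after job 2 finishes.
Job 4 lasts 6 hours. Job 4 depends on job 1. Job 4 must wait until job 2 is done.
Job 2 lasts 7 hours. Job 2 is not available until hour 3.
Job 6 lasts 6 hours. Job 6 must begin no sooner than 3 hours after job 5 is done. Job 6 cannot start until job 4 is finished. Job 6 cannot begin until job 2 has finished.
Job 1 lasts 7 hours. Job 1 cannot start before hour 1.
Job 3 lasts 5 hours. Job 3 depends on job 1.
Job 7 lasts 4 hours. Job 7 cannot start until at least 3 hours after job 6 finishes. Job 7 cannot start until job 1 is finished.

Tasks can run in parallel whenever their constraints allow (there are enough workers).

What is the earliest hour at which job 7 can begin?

Job 2 cannot begin until its own release at hour 3. It runs from hour 3 to 3 + 7 = hour 10.
Job 1 cannot begin until its own release at hour 1. It runs from hour 1 to 1 + 7 = hour 8.
Job 5 has to wait for job 1 (finishes hour 8, plus 2-hour gap → hour 10); job 2 (finishes hour 10, plus 2-hour gap → hour 12). The latest of these is hour 12, so job 5 runs hour 12 to 12 + 9 = hour 21.
For job 4: job 1 (finishes hour 8); job 2 (finishes hour 10). Taking the maximum gives a start of hour 10, and it finishes at 10 + 6 = hour 16.
Job 6 needs all of job 5 (finishes hour 21, plus 3-hour gap → hour 24); job 4 (finishes hour 16); job 2 (finishes hour 10). That puts its earliest start at hour 24; it finishes at 24 + 6 = hour 30.
Job 7 waits on job 6 (finishes hour 30, plus 3-hour gap → hour 33); job 1 (finishes hour 8). The latest of these is hour 33, which is the earliest job 7 can start.

33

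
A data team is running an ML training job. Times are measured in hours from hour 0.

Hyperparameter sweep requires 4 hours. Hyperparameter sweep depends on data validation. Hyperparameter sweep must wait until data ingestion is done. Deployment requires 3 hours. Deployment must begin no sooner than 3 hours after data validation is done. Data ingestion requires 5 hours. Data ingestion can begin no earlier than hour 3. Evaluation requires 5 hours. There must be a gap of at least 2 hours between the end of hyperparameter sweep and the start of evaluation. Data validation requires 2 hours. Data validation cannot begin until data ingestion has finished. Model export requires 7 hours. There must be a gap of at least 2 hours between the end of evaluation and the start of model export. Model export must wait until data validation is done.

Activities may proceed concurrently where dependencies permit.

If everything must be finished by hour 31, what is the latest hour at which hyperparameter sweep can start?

11

Model export has no dependents, so it just needs to finish by hour 31. Starting by 31 − 7 = hour 24 achieves that.
Evaluation feeds into model export (must start by hour 24, minus 2-hour gap → hour 22); so evaluation must finish by hour 22 and therefore start by hour 17.
Hyperparameter sweep feeds into evaluation (must start by hour 17, minus 2-hour gap → hour 15); so hyperparameter sweep must finish by hour 15 and therefore start by hour 11.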